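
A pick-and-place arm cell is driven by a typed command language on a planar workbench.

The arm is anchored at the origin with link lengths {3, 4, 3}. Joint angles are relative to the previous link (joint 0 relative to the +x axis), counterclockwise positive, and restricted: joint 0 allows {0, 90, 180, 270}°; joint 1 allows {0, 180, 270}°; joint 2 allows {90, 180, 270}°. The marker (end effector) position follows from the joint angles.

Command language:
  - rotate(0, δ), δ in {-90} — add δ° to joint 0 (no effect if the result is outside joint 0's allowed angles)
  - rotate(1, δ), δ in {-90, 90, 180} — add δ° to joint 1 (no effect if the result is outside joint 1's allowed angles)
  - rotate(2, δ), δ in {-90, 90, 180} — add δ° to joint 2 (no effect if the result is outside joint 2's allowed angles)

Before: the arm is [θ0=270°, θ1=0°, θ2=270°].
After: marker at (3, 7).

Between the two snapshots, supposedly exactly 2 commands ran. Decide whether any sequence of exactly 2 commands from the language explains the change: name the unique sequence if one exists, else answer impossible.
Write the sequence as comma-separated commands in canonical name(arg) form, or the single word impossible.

rotate(0, -90), rotate(0, -90)

from: [θ0=270°, θ1=0°, θ2=270°]
1. rotate(0, -90) → [θ0=180°, θ1=0°, θ2=270°]
2. rotate(0, -90) → [θ0=90°, θ1=0°, θ2=270°]
no rival 2-sequence matches.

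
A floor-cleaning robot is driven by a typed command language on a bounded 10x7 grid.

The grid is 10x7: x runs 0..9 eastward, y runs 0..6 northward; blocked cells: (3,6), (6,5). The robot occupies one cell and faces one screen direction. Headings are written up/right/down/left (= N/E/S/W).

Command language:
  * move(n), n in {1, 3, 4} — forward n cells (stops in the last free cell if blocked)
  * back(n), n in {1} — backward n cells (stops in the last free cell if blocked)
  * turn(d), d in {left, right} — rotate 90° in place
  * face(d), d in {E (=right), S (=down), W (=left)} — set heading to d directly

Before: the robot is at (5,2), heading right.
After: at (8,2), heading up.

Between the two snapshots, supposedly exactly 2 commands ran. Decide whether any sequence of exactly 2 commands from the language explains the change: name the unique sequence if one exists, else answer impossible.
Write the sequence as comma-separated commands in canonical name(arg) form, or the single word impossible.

move(3), turn(left)

key: position moved to (8,2) AND the heading swung to N — translation plus rotation needed
start: at (5,2), heading right
1. move(3) → at (8,2), heading right
2. turn(left) → at (8,2), heading up
uniquely the one of 81 2-step routes that fits.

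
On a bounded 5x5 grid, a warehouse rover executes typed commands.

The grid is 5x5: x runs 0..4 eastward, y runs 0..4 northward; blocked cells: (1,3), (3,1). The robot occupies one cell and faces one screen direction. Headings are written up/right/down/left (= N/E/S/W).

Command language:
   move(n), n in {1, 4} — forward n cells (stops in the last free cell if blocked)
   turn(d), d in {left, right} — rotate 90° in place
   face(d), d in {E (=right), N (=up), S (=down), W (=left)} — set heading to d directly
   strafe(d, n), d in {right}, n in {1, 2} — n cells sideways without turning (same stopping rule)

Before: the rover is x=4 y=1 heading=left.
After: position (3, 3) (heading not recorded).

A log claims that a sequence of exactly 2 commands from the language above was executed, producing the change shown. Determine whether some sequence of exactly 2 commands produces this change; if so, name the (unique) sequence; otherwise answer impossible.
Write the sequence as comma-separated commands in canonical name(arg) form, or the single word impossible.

strafe(right, 2), move(1)

key: order matters: swapping strafe(right, 2) and move(1) lands elsewhere
begin: x=4 y=1 heading=left
1. strafe(right, 2) → x=4 y=3 heading=left
2. move(1) → x=3 y=3 heading=left
no rival 2-sequence matches.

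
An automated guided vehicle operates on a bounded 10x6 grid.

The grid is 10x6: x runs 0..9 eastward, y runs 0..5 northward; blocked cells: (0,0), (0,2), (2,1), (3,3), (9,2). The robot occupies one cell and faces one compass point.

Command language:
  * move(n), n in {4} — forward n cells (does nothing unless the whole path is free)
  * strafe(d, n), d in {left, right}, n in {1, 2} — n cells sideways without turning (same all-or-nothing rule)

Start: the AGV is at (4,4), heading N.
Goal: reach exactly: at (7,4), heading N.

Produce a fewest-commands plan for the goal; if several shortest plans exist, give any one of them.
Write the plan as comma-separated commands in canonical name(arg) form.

t0: at (4,4), heading N
t=1 strafe(right, 1) ⇒ at (5,4), heading N
t=2 strafe(right, 2) ⇒ at (7,4), heading N
minimal: 2 command(s), checked below 2.

strafe(right, 1), strafe(right, 2)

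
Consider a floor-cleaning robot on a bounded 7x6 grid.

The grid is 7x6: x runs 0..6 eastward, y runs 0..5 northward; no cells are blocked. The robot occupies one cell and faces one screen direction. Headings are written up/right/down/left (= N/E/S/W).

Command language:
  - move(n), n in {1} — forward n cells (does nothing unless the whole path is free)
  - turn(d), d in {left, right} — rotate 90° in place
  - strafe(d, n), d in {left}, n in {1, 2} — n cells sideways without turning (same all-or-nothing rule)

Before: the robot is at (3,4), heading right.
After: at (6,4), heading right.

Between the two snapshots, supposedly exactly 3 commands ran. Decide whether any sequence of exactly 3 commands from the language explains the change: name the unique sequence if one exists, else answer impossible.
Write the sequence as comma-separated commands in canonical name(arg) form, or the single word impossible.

key: still facing E at the end — nothing in the sequence rotates
start: at (3,4), heading right
step 1 (move(1)): at (4,4), heading right
step 2 (move(1)): at (5,4), heading right
step 3 (move(1)): at (6,4), heading right
all 125 alternatives checked — unique.

move(1), move(1), move(1)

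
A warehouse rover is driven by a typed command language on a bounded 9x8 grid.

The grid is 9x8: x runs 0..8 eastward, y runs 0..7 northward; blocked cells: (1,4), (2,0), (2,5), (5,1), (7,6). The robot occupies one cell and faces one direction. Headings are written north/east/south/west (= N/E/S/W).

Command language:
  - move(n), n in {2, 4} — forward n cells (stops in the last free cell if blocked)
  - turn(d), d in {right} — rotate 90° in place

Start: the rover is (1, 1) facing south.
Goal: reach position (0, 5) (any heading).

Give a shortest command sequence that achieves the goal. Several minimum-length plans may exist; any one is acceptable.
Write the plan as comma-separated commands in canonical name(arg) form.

turn(right), move(2), turn(right), move(4)

initial: (1, 1) facing south
t=1 turn(right) ⇒ (1, 1) facing west
t=2 move(2) ⇒ (0, 1) facing west
t=3 turn(right) ⇒ (0, 1) facing north
t=4 move(4) ⇒ (0, 5) facing north
no 3-step plan works, so 4 is optimal.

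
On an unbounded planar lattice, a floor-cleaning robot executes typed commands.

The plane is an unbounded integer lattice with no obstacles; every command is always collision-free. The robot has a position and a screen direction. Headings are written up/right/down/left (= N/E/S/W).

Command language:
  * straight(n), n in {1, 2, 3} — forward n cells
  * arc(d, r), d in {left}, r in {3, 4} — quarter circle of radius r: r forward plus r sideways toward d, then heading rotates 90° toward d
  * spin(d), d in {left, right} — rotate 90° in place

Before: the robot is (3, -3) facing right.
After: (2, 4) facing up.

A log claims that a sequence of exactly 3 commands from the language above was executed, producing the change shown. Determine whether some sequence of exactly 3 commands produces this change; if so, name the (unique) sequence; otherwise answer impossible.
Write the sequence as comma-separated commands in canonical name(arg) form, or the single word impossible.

arc(left, 3), arc(left, 4), spin(right)

key: order matters: swapping arc(left, 3) and spin(right) lands elsewhere
start: (3, -3) facing right
1. arc(left, 3) → (6, 0) facing up
2. arc(left, 4) → (2, 4) facing left
3. spin(right) → (2, 4) facing up
no other 3-command option fits: unique.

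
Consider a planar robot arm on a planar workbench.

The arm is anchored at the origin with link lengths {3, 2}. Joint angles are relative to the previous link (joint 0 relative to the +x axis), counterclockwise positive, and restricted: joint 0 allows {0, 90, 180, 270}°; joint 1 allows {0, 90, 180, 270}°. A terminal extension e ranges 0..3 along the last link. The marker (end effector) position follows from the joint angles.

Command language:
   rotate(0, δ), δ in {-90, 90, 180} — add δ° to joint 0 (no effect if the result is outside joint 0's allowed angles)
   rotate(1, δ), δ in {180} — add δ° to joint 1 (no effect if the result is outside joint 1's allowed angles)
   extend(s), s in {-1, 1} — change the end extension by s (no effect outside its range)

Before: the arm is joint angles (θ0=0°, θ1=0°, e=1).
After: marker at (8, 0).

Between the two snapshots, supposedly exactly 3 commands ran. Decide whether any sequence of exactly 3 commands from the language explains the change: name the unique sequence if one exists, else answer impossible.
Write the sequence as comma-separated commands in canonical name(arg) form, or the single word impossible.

extend(1), extend(1), extend(1)

from: joint angles (θ0=0°, θ1=0°, e=1)
1. extend(1) → joint angles (θ0=0°, θ1=0°, e=2)
2. extend(1) → joint angles (θ0=0°, θ1=0°, e=3)
3. extend(1) → joint angles (θ0=0°, θ1=0°, e=3)
no rival 3-sequence matches.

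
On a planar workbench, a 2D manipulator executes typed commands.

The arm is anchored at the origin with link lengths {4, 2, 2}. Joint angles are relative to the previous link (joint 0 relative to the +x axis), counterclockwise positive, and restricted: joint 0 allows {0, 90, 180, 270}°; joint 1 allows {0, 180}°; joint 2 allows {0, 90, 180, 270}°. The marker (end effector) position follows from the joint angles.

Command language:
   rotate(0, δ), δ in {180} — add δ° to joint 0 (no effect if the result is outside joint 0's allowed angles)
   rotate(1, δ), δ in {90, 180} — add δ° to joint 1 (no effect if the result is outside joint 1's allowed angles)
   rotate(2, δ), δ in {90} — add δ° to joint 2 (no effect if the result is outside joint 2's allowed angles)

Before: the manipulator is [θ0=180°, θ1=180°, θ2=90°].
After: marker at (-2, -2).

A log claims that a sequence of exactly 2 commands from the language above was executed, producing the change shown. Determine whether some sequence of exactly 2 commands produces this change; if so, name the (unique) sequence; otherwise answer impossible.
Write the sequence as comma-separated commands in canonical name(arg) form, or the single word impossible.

rotate(2, 90), rotate(2, 90)

t0: [θ0=180°, θ1=180°, θ2=90°]
[1] after rotate(2, 90): [θ0=180°, θ1=180°, θ2=180°]
[2] after rotate(2, 90): [θ0=180°, θ1=180°, θ2=270°]
all 16 alternatives checked — unique.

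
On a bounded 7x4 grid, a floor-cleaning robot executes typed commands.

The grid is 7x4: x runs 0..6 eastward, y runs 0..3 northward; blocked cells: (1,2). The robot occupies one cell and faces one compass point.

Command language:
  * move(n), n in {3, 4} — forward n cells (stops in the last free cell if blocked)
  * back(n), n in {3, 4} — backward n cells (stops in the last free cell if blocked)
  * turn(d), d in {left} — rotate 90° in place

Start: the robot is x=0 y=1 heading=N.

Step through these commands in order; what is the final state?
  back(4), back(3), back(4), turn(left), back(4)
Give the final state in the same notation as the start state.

x=4 y=0 heading=W

t0: x=0 y=1 heading=N
1. back(4) → x=0 y=0 heading=N
2. back(3) → x=0 y=0 heading=N
3. back(4) → x=0 y=0 heading=N
4. turn(left) → x=0 y=0 heading=W
5. back(4) → x=4 y=0 heading=W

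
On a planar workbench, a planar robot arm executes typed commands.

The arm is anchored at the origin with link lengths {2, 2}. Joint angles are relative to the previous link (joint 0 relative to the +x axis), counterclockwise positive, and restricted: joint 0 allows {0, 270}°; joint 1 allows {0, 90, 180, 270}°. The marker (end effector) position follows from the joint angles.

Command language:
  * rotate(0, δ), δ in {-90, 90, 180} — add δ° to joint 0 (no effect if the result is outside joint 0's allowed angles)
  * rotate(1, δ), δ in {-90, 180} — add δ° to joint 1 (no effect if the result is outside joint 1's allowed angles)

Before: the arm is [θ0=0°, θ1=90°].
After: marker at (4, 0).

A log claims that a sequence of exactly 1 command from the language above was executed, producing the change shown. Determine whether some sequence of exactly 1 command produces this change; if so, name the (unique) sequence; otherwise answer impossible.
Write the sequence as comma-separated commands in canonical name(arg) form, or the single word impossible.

rotate(1, -90)

start: [θ0=0°, θ1=90°]
[1] after rotate(1, -90): [θ0=0°, θ1=0°]
uniquely the one of 5 1-step routes that fits.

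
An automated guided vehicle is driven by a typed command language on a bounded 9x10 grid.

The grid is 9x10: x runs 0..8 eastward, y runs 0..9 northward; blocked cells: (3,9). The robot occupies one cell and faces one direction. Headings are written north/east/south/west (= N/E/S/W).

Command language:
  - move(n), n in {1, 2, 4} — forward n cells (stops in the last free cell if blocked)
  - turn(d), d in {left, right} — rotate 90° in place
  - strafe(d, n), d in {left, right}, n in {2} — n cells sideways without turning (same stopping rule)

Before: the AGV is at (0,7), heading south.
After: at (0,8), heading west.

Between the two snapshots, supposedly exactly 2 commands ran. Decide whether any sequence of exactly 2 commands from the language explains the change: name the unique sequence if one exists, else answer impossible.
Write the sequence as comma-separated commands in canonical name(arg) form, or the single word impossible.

all 49 sequences checked — none match.

impossible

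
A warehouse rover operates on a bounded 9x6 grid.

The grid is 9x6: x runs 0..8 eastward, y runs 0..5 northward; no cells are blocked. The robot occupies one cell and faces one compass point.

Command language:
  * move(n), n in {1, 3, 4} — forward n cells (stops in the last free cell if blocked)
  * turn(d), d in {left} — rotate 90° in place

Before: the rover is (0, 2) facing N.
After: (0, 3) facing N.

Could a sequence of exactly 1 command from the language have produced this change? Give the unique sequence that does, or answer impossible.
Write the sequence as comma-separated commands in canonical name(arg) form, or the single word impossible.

key: still facing N — the one step turns nothing
t0: (0, 2) facing N
1. move(1) → (0, 3) facing N
no other 1-command option fits: unique.

move(1)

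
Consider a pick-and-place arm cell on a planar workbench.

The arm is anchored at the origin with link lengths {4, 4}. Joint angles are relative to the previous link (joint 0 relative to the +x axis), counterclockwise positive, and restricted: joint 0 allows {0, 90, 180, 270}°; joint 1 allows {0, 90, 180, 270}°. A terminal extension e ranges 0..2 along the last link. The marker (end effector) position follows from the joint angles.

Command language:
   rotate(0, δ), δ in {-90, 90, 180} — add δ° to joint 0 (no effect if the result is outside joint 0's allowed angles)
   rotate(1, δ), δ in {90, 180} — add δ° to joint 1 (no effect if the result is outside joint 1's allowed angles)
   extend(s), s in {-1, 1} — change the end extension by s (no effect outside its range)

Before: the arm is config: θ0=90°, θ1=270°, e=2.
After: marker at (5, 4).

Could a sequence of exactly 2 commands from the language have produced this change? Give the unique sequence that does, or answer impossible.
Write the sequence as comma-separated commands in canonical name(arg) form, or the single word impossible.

key: order matters: swapping extend(1) and extend(-1) lands elsewhere
from: config: θ0=90°, θ1=270°, e=2
step 1 (extend(1)): config: θ0=90°, θ1=270°, e=2
step 2 (extend(-1)): config: θ0=90°, θ1=270°, e=1
no rival 2-sequence matches.

extend(1), extend(-1)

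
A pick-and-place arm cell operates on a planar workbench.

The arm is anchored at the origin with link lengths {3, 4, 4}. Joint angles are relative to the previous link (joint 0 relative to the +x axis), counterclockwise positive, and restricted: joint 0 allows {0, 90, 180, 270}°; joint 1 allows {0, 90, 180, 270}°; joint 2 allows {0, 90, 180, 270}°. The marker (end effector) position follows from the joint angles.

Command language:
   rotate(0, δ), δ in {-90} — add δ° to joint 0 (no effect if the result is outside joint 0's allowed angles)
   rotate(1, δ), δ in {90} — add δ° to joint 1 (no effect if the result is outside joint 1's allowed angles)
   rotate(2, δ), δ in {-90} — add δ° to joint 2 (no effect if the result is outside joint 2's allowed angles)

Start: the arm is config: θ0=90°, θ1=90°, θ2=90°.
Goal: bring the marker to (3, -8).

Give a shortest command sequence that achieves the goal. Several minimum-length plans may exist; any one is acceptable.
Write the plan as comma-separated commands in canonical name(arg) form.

t0: config: θ0=90°, θ1=90°, θ2=90°
1. rotate(2, -90) → config: θ0=90°, θ1=90°, θ2=0°
2. rotate(1, 90) → config: θ0=90°, θ1=180°, θ2=0°
3. rotate(1, 90) → config: θ0=90°, θ1=270°, θ2=0°
4. rotate(0, -90) → config: θ0=0°, θ1=270°, θ2=0°
no 3-step plan works, so 4 is optimal.

rotate(2, -90), rotate(1, 90), rotate(1, 90), rotate(0, -90)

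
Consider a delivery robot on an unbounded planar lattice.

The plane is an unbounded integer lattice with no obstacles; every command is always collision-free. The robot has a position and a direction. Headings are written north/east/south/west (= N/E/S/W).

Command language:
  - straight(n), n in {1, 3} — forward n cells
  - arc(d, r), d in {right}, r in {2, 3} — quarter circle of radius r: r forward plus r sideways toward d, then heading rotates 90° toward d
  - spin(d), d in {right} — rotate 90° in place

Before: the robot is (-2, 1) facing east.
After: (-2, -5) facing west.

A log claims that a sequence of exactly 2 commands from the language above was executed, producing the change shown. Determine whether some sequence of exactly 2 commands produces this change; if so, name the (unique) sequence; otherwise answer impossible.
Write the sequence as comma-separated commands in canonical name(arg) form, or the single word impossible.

key: cell and facing (now W) both changed — the 2 commands mix motion and turning
begin: (-2, 1) facing east
step 1 (arc(right, 3)): (1, -2) facing south
step 2 (arc(right, 3)): (-2, -5) facing west
no rival 2-sequence matches.

arc(right, 3), arc(right, 3)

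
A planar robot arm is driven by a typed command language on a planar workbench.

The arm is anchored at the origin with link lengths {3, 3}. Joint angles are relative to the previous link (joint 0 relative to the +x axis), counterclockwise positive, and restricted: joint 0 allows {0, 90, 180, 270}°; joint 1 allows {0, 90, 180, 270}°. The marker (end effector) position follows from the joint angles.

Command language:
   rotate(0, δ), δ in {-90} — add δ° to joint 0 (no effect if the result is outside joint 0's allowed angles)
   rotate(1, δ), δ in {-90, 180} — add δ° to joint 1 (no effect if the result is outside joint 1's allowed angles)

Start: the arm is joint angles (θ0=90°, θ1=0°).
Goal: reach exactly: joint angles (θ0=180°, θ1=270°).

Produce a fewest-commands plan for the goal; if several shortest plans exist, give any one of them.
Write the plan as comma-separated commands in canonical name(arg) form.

begin: joint angles (θ0=90°, θ1=0°)
step 1 (rotate(1, -90)): joint angles (θ0=90°, θ1=270°)
step 2 (rotate(0, -90)): joint angles (θ0=0°, θ1=270°)
step 3 (rotate(0, -90)): joint angles (θ0=270°, θ1=270°)
step 4 (rotate(0, -90)): joint angles (θ0=180°, θ1=270°)
shorter routes all fall short; 4 is best.

rotate(1, -90), rotate(0, -90), rotate(0, -90), rotate(0, -90)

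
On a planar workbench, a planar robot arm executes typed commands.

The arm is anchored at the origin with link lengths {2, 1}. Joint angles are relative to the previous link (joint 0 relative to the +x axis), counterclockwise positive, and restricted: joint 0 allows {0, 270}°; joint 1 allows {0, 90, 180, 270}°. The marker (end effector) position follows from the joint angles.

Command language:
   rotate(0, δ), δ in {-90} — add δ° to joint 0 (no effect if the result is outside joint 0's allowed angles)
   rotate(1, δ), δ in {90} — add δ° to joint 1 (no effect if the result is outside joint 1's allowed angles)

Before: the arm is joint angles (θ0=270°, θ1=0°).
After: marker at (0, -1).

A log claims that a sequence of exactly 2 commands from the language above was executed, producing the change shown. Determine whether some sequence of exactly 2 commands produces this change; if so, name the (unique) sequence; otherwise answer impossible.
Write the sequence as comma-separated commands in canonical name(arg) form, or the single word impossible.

rotate(1, 90), rotate(1, 90)

from: joint angles (θ0=270°, θ1=0°)
1. rotate(1, 90) → joint angles (θ0=270°, θ1=90°)
2. rotate(1, 90) → joint angles (θ0=270°, θ1=180°)
uniquely the one of 4 2-step routes that fits.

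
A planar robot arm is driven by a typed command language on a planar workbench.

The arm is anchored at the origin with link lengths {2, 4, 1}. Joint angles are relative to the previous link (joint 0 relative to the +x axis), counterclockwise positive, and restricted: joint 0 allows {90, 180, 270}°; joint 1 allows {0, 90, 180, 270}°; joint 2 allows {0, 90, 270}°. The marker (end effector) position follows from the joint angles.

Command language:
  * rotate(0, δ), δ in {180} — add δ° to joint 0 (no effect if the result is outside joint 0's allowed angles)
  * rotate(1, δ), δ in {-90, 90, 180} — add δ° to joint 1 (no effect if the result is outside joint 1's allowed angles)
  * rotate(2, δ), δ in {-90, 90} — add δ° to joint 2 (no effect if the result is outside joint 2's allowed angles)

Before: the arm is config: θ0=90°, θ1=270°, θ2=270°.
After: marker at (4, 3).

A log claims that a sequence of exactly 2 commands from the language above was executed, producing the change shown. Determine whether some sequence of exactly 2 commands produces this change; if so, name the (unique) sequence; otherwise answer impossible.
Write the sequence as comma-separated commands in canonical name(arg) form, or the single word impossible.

rotate(2, 90), rotate(2, 90)

initial: config: θ0=90°, θ1=270°, θ2=270°
1. rotate(2, 90) → config: θ0=90°, θ1=270°, θ2=0°
2. rotate(2, 90) → config: θ0=90°, θ1=270°, θ2=90°
all 36 alternatives checked — unique.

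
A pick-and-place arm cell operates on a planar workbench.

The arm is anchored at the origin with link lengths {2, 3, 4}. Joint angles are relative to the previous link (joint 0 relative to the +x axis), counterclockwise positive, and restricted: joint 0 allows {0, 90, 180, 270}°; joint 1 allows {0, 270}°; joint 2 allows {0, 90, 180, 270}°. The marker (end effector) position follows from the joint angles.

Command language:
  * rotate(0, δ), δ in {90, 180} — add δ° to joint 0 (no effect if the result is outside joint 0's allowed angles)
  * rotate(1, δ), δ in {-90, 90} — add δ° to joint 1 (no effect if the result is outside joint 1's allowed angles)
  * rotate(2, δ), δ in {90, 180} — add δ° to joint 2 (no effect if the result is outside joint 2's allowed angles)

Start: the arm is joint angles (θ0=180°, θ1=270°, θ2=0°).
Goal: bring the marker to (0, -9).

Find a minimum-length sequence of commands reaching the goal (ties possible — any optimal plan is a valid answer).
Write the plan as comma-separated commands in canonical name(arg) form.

begin: joint angles (θ0=180°, θ1=270°, θ2=0°)
t=1 rotate(1, 90) ⇒ joint angles (θ0=180°, θ1=0°, θ2=0°)
t=2 rotate(0, 90) ⇒ joint angles (θ0=270°, θ1=0°, θ2=0°)
minimal: 2 command(s), checked below 2.

rotate(1, 90), rotate(0, 90)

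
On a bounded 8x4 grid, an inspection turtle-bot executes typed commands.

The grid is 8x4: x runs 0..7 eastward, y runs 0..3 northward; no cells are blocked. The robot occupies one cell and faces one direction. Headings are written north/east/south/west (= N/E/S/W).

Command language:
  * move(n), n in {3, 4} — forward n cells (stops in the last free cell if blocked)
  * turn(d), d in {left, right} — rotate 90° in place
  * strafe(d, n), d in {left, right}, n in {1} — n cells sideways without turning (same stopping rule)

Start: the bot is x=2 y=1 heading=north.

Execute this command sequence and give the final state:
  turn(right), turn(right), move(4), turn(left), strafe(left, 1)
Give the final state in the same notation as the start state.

start: x=2 y=1 heading=north
t=1 turn(right) ⇒ x=2 y=1 heading=east
t=2 turn(right) ⇒ x=2 y=1 heading=south
t=3 move(4) ⇒ x=2 y=0 heading=south
t=4 turn(left) ⇒ x=2 y=0 heading=east
t=5 strafe(left, 1) ⇒ x=2 y=1 heading=east

x=2 y=1 heading=east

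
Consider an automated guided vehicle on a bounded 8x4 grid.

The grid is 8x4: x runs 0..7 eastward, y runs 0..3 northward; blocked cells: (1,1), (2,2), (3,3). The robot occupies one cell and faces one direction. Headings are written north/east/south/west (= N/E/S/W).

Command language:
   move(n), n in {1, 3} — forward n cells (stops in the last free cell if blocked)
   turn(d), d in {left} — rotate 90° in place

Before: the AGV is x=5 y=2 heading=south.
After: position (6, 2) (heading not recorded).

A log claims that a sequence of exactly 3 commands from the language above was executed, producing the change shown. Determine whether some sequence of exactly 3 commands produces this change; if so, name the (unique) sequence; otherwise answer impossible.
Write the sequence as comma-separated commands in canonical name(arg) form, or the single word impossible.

turn(left), move(1), turn(left)

begin: x=5 y=2 heading=south
[1] after turn(left): x=5 y=2 heading=east
[2] after move(1): x=6 y=2 heading=east
[3] after turn(left): x=6 y=2 heading=north
uniquely the one of 27 3-step routes that fits.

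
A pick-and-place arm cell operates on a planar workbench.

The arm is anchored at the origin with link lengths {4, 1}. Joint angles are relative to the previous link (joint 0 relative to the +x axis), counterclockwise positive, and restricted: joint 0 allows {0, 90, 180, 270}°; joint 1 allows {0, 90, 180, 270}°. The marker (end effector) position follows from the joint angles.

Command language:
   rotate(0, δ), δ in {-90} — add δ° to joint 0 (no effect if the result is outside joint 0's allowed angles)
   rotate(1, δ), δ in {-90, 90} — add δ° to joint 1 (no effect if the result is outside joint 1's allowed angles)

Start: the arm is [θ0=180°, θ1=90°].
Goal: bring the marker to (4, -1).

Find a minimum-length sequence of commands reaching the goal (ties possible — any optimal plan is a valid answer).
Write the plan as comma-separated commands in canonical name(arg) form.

initial: [θ0=180°, θ1=90°]
step 1 (rotate(1, -90)): [θ0=180°, θ1=0°]
step 2 (rotate(1, -90)): [θ0=180°, θ1=270°]
step 3 (rotate(0, -90)): [θ0=90°, θ1=270°]
step 4 (rotate(0, -90)): [θ0=0°, θ1=270°]
shorter routes all fall short; 4 is best.

rotate(1, -90), rotate(1, -90), rotate(0, -90), rotate(0, -90)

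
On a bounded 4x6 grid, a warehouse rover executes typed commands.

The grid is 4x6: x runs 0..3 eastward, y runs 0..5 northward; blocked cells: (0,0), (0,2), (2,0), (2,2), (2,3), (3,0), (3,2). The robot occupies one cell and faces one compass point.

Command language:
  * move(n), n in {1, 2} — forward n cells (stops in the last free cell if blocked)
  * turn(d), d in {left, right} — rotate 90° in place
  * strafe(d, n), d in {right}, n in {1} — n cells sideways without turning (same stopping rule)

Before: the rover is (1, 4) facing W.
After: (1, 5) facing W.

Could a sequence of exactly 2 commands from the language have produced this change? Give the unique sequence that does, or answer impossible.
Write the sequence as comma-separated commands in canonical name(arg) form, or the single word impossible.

key: still facing W at the end — nothing in the sequence rotates
start: (1, 4) facing W
[1] after strafe(right, 1): (1, 5) facing W
[2] after strafe(right, 1): (1, 5) facing W
no rival 2-sequence matches.

strafe(right, 1), strafe(right, 1)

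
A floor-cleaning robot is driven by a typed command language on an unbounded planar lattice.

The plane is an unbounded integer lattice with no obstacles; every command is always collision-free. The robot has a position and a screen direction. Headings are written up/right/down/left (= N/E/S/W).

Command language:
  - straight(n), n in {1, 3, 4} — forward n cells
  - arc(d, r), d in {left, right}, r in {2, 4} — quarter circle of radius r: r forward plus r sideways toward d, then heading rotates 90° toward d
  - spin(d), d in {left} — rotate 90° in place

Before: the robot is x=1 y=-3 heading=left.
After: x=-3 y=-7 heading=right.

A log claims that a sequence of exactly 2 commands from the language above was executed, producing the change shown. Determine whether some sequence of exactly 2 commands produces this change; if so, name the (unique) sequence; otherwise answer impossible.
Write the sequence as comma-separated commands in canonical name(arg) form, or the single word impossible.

arc(left, 4), spin(left)

key: cell and facing (now E) both changed — the 2 commands mix motion and turning
t0: x=1 y=-3 heading=left
[1] after arc(left, 4): x=-3 y=-7 heading=down
[2] after spin(left): x=-3 y=-7 heading=right
no other 2-command option fits: unique.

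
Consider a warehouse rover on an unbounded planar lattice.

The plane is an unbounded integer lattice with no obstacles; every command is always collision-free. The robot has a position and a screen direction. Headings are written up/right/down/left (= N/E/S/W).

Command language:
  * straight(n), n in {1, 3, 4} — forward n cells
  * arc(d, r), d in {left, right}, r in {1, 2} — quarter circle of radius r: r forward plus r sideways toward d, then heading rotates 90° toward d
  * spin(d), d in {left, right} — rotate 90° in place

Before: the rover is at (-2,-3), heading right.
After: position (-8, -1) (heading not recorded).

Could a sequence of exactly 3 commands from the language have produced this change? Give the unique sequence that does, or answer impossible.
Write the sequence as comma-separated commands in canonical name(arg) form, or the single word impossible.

spin(left), arc(left, 2), straight(4)

key: order matters: swapping spin(left) and straight(4) lands elsewhere
from: at (-2,-3), heading right
t=1 spin(left) ⇒ at (-2,-3), heading up
t=2 arc(left, 2) ⇒ at (-4,-1), heading left
t=3 straight(4) ⇒ at (-8,-1), heading left
no other 3-command option fits: unique.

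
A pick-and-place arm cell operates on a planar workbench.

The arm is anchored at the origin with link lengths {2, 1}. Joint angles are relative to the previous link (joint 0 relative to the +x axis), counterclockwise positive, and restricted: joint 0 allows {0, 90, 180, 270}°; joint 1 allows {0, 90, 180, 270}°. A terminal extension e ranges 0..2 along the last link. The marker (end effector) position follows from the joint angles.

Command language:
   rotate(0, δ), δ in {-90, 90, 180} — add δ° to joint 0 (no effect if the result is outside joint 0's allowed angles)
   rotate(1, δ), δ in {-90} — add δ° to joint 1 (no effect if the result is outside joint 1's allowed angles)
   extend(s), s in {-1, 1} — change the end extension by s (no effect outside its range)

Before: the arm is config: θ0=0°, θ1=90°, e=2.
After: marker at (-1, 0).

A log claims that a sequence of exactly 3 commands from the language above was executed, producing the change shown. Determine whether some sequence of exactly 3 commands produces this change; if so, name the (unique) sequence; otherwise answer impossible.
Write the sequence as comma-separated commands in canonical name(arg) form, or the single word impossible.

rotate(1, -90), rotate(1, -90), rotate(1, -90)

t0: config: θ0=0°, θ1=90°, e=2
t=1 rotate(1, -90) ⇒ config: θ0=0°, θ1=0°, e=2
t=2 rotate(1, -90) ⇒ config: θ0=0°, θ1=270°, e=2
t=3 rotate(1, -90) ⇒ config: θ0=0°, θ1=180°, e=2
no rival 3-sequence matches.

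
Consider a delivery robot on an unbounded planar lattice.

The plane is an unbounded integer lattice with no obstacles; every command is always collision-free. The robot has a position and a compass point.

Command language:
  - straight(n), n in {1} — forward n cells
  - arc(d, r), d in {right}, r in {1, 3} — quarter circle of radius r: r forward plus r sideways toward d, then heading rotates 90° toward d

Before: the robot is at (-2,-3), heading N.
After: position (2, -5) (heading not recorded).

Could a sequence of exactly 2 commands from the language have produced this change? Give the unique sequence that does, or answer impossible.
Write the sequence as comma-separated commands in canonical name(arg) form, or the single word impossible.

arc(right, 1), arc(right, 3)

key: running arc(right, 3) before arc(right, 1) would end elsewhere — order is forced
begin: at (-2,-3), heading N
[1] after arc(right, 1): at (-1,-2), heading E
[2] after arc(right, 3): at (2,-5), heading S
all 9 alternatives checked — unique.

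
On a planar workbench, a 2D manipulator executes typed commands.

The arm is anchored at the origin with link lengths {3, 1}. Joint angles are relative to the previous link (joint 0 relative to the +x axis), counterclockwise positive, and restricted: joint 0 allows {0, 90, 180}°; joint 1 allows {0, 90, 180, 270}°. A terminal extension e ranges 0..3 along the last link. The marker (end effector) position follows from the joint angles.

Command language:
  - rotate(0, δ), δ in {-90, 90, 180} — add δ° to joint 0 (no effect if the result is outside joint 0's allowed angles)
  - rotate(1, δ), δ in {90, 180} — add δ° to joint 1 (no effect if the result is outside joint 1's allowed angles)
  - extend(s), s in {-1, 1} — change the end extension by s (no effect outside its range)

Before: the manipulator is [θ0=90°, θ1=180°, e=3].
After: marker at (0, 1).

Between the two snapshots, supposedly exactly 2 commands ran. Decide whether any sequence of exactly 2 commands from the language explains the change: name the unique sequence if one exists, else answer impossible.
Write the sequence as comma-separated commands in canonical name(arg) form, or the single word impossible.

t0: [θ0=90°, θ1=180°, e=3]
t=1 extend(-1) ⇒ [θ0=90°, θ1=180°, e=2]
t=2 extend(-1) ⇒ [θ0=90°, θ1=180°, e=1]
no other 2-command option fits: unique.

extend(-1), extend(-1)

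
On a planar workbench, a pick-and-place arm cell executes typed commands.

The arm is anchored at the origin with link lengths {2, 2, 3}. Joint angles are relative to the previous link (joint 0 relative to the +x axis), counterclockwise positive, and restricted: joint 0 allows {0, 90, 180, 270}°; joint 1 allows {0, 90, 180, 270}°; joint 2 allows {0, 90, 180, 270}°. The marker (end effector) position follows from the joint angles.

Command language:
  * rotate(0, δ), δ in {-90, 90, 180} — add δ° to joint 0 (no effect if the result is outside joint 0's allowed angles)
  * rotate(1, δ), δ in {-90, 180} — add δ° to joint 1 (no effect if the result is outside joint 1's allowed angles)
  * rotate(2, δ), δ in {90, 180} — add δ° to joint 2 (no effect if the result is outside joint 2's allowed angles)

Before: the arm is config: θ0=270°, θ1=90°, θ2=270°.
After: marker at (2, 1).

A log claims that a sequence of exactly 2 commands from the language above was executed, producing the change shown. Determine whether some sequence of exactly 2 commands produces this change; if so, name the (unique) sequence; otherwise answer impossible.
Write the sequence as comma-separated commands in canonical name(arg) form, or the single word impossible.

rotate(2, 90), rotate(2, 90)

start: config: θ0=270°, θ1=90°, θ2=270°
step 1 (rotate(2, 90)): config: θ0=270°, θ1=90°, θ2=0°
step 2 (rotate(2, 90)): config: θ0=270°, θ1=90°, θ2=90°
all 49 alternatives checked — unique.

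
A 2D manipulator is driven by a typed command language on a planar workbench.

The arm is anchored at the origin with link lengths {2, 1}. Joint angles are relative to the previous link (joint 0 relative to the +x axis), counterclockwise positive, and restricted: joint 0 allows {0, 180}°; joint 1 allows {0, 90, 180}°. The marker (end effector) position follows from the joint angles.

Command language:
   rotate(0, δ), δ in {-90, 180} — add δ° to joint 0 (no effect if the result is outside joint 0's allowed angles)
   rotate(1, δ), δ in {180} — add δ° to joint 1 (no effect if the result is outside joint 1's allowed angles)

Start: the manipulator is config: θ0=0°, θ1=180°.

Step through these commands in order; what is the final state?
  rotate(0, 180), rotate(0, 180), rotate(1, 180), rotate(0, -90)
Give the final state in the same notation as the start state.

from: config: θ0=0°, θ1=180°
1. rotate(0, 180) → config: θ0=180°, θ1=180°
2. rotate(0, 180) → config: θ0=0°, θ1=180°
3. rotate(1, 180) → config: θ0=0°, θ1=0°
4. rotate(0, -90) → config: θ0=0°, θ1=0°

config: θ0=0°, θ1=0°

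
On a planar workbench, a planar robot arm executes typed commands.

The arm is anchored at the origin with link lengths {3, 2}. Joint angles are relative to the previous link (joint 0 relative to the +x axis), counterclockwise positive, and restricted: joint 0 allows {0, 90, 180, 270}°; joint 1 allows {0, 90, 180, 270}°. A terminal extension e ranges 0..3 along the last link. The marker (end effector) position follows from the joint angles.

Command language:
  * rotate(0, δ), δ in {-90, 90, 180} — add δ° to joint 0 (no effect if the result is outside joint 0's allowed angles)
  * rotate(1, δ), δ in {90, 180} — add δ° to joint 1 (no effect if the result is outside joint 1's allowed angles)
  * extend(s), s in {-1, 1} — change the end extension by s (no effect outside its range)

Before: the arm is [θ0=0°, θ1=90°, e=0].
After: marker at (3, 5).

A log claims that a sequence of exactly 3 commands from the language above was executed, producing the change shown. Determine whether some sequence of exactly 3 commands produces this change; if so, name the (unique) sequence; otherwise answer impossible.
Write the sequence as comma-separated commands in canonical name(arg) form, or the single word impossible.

extend(1), extend(1), extend(1)

t0: [θ0=0°, θ1=90°, e=0]
t=1 extend(1) ⇒ [θ0=0°, θ1=90°, e=1]
t=2 extend(1) ⇒ [θ0=0°, θ1=90°, e=2]
t=3 extend(1) ⇒ [θ0=0°, θ1=90°, e=3]
no other 3-command option fits: unique.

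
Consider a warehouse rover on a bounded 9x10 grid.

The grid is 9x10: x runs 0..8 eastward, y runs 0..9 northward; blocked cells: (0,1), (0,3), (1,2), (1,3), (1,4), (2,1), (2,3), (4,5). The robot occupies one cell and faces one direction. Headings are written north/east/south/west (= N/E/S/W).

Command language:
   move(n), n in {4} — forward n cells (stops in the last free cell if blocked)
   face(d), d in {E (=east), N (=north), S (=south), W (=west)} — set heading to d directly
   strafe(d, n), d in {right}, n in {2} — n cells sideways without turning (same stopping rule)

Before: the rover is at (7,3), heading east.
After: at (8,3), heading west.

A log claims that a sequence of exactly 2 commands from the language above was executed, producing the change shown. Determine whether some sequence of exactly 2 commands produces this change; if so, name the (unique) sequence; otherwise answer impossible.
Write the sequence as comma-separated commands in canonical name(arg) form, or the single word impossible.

move(4), face(W)

key: order matters: swapping move(4) and face(W) lands elsewhere
begin: at (7,3), heading east
step 1 (move(4)): at (8,3), heading east
step 2 (face(W)): at (8,3), heading west
all 36 alternatives checked — unique.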